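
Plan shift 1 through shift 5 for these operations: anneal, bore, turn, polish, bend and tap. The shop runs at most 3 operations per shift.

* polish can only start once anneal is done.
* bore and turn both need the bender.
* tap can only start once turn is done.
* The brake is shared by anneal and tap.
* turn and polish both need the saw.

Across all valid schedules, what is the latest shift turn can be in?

Downstream work caps turn at shift 4.
turn at shift 4 is achievable: tap -> shift 5; polish -> shift 2; anneal -> shift 1; bore -> shift 1; bend -> shift 1; turn -> shift 4.

shift 4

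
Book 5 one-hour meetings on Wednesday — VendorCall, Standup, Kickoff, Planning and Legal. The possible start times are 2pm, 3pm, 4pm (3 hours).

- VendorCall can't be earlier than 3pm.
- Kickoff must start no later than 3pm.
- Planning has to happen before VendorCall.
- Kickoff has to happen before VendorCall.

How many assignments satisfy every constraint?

Splitting on VendorCall: it can be 3pm (9), 4pm (36). Listing each branch's schedules as (Standup, Kickoff, Planning, Legal):
VendorCall=3pm: (2pm,2pm,2pm,2pm) (2pm,2pm,2pm,3pm) (2pm,2pm,2pm,4pm) (3pm,2pm,2pm,2pm) (3pm,2pm,2pm,3pm) (3pm,2pm,2pm,4pm) (4pm,2pm,2pm,2pm) (4pm,2pm,2pm,3pm) (4pm,2pm,2pm,4pm) — 9.
VendorCall=4pm: (2pm,2pm,2pm,2pm) (2pm,2pm,2pm,3pm) (2pm,2pm,2pm,4pm) (2pm,2pm,3pm,2pm) (2pm,2pm,3pm,3pm) (2pm,2pm,3pm,4pm) (2pm,3pm,2pm,2pm) (2pm,3pm,2pm,3pm) (2pm,3pm,2pm,4pm) (2pm,3pm,3pm,2pm) (2pm,3pm,3pm,3pm) (2pm,3pm,3pm,4pm) (3pm,2pm,2pm,2pm) (3pm,2pm,2pm,3pm) (3pm,2pm,2pm,4pm) (3pm,2pm,3pm,2pm) (3pm,2pm,3pm,3pm) (3pm,2pm,3pm,4pm) (3pm,3pm,2pm,2pm) (3pm,3pm,2pm,3pm) (3pm,3pm,2pm,4pm) (3pm,3pm,3pm,2pm) (3pm,3pm,3pm,3pm) (3pm,3pm,3pm,4pm) (4pm,2pm,2pm,2pm) (4pm,2pm,2pm,3pm) (4pm,2pm,2pm,4pm) (4pm,2pm,3pm,2pm) (4pm,2pm,3pm,3pm) (4pm,2pm,3pm,4pm) (4pm,3pm,2pm,2pm) (4pm,3pm,2pm,3pm) (4pm,3pm,2pm,4pm) (4pm,3pm,3pm,2pm) (4pm,3pm,3pm,3pm) (4pm,3pm,3pm,4pm) — 36.
Summing: 9 + 36 = 45.

45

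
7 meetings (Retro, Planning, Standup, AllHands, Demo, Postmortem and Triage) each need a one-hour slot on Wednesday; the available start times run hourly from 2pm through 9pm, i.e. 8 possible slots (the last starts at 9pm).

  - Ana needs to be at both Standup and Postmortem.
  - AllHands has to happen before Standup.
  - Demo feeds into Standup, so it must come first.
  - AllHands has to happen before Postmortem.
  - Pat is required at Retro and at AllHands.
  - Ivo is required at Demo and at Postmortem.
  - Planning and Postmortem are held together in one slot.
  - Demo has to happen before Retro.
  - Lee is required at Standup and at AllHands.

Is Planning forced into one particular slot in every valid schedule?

No

Planning can be 3pm (e.g. Postmortem -> 3pm; Demo -> 2pm; Triage -> 2pm; Retro -> 3pm; Planning -> 3pm; Standup -> 4pm; AllHands -> 2pm) or 4pm (e.g. AllHands in 2pm, Planning in 4pm, Demo in 2pm, Standup in 3pm, Triage in 2pm, Postmortem in 4pm, Retro in 3pm).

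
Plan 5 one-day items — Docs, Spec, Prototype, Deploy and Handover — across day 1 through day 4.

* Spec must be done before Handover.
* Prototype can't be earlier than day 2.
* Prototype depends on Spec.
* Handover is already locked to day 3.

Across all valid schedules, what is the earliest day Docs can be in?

day 1

Docs at day 1 is achievable: Spec in day 1; Prototype in day 2; Deploy in day 1; Handover in day 3; Docs in day 1.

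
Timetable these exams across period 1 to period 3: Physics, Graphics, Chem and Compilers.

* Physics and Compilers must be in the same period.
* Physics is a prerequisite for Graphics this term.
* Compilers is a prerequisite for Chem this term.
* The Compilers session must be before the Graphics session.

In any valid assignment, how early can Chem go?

period 2

Precedence pushes Chem to at least period 2.
Chem at period 2 is achievable: Graphics in period 2, Chem in period 2, Physics in period 1, Compilers in period 1.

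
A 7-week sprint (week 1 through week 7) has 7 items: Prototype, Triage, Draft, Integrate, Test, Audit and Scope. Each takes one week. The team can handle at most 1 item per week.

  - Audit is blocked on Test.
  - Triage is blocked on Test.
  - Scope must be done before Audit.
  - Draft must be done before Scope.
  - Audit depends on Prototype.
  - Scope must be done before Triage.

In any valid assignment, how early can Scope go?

week 2

Precedence pushes Scope to at least week 2; downstream work caps Scope at week 6.
Scope at week 2 is achievable: Draft in week 1, Test in week 3, Integrate in week 7, Triage in week 6, Scope in week 2, Audit in week 5, Prototype in week 4.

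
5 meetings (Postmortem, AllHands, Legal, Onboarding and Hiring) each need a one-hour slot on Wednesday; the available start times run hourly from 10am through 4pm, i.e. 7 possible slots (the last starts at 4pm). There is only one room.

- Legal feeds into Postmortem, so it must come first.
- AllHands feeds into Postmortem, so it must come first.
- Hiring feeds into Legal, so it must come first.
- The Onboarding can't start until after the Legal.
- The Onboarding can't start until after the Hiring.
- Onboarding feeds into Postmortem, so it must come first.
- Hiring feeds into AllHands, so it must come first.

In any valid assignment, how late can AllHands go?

Precedence pushes AllHands to at least 11am; downstream work caps AllHands at 3pm.
AllHands at 3pm is achievable: Legal=11am, AllHands=3pm, Onboarding=12pm, Hiring=10am, Postmortem=4pm.

3pm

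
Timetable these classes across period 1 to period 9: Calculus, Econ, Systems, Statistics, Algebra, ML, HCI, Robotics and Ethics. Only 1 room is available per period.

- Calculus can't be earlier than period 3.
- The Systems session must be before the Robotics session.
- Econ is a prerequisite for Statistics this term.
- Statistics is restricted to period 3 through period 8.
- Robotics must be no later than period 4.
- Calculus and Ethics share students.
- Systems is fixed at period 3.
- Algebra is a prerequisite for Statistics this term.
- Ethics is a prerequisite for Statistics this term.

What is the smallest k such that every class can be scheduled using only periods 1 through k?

The precedence chain requires at least 2 distinct periods.
With at most 1 per period and 9 classes, at least 9 periods are needed.
Propagating the time windows through the other constraints, Robotics can't land before period 4, so the schedule must run through at least period 4.
9 works (last occupied period: period 9): for example Systems in period 3, Robotics in period 4, Statistics in period 6, ML in period 8, Algebra in period 2, Calculus in period 7, HCI in period 9, Ethics in period 5, Econ in period 1.

9 periods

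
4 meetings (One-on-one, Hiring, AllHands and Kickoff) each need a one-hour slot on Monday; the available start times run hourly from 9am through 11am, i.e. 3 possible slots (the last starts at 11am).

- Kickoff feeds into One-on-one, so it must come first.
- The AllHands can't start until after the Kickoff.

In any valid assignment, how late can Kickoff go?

10am

Downstream work caps Kickoff at 10am.
Kickoff at 10am is achievable: AllHands=11am; Kickoff=10am; Hiring=9am; One-on-one=11am.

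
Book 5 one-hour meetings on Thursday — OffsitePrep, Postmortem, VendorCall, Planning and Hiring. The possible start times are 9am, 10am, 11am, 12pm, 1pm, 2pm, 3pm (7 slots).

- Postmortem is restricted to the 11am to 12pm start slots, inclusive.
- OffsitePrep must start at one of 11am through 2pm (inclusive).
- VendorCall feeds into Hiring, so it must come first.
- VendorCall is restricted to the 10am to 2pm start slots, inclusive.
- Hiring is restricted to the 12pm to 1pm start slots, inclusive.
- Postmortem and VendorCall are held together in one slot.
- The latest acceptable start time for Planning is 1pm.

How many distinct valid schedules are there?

Splitting on OffsitePrep: it can be 11am (15), 12pm (15), 1pm (15), 2pm (15). Listing each branch's schedules as (Postmortem, VendorCall, Planning, Hiring):
OffsitePrep=11am: (11am,11am,9am,12pm) (11am,11am,9am,1pm) (11am,11am,10am,12pm) (11am,11am,10am,1pm) (11am,11am,11am,12pm) (11am,11am,11am,1pm) (11am,11am,12pm,12pm) (11am,11am,12pm,1pm) (11am,11am,1pm,12pm) (11am,11am,1pm,1pm) (12pm,12pm,9am,1pm) (12pm,12pm,10am,1pm) (12pm,12pm,11am,1pm) (12pm,12pm,12pm,1pm) (12pm,12pm,1pm,1pm) — 15.
OffsitePrep=12pm: (11am,11am,9am,12pm) (11am,11am,9am,1pm) (11am,11am,10am,12pm) (11am,11am,10am,1pm) (11am,11am,11am,12pm) (11am,11am,11am,1pm) (11am,11am,12pm,12pm) (11am,11am,12pm,1pm) (11am,11am,1pm,12pm) (11am,11am,1pm,1pm) (12pm,12pm,9am,1pm) (12pm,12pm,10am,1pm) (12pm,12pm,11am,1pm) (12pm,12pm,12pm,1pm) (12pm,12pm,1pm,1pm) — 15.
OffsitePrep=1pm: (11am,11am,9am,12pm) (11am,11am,9am,1pm) (11am,11am,10am,12pm) (11am,11am,10am,1pm) (11am,11am,11am,12pm) (11am,11am,11am,1pm) (11am,11am,12pm,12pm) (11am,11am,12pm,1pm) (11am,11am,1pm,12pm) (11am,11am,1pm,1pm) (12pm,12pm,9am,1pm) (12pm,12pm,10am,1pm) (12pm,12pm,11am,1pm) (12pm,12pm,12pm,1pm) (12pm,12pm,1pm,1pm) — 15.
OffsitePrep=2pm: (11am,11am,9am,12pm) (11am,11am,9am,1pm) (11am,11am,10am,12pm) (11am,11am,10am,1pm) (11am,11am,11am,12pm) (11am,11am,11am,1pm) (11am,11am,12pm,12pm) (11am,11am,12pm,1pm) (11am,11am,1pm,12pm) (11am,11am,1pm,1pm) (12pm,12pm,9am,1pm) (12pm,12pm,10am,1pm) (12pm,12pm,11am,1pm) (12pm,12pm,12pm,1pm) (12pm,12pm,1pm,1pm) — 15.
Summing: 15 + 15 + 15 + 15 = 60.

60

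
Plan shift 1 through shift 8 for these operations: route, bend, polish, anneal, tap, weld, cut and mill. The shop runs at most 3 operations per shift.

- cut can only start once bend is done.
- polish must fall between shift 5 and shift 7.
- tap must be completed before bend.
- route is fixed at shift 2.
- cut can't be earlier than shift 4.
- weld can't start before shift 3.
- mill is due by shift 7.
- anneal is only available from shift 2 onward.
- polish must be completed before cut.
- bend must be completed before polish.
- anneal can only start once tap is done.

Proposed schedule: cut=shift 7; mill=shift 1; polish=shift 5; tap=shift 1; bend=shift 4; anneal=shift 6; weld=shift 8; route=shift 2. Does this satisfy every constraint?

route is fixed at shift 2 — holds.
mill is due by shift 7 — holds.
The shop runs at most 3 operations per shift — holds.
polish must be completed before cut — holds.
tap must be completed before bend — holds.
bend must be completed before polish — holds.
anneal can only start once tap is done — holds.
polish must fall between shift 5 and shift 7 — holds.
cut can only start once bend is done — holds.
cut can't be earlier than shift 4 — holds.
anneal is only available from shift 2 onward — holds.
weld can't start before shift 3 — holds.

Yes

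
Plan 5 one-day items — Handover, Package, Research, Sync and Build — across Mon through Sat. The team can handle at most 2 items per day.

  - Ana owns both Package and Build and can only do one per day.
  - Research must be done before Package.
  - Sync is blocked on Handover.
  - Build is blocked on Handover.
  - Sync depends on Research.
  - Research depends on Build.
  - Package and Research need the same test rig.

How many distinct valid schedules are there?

Splitting on Handover: it can be Mon (20), Tue (6), Wed (1). Listing each branch's schedules as (Package, Research, Sync, Build):
Handover=Mon: (Thu,Wed,Thu,Tue) (Thu,Wed,Fri,Tue) (Thu,Wed,Sat,Tue) (Fri,Wed,Thu,Tue) (Fri,Wed,Fri,Tue) (Fri,Wed,Sat,Tue) (Fri,Thu,Fri,Tue) (Fri,Thu,Fri,Wed) (Fri,Thu,Sat,Tue) (Fri,Thu,Sat,Wed) (Sat,Wed,Thu,Tue) (Sat,Wed,Fri,Tue) (Sat,Wed,Sat,Tue) (Sat,Thu,Fri,Tue) (Sat,Thu,Fri,Wed) (Sat,Thu,Sat,Tue) (Sat,Thu,Sat,Wed) (Sat,Fri,Sat,Tue) (Sat,Fri,Sat,Wed) (Sat,Fri,Sat,Thu) — 20.
Handover=Tue: (Fri,Thu,Fri,Wed) (Fri,Thu,Sat,Wed) (Sat,Thu,Fri,Wed) (Sat,Thu,Sat,Wed) (Sat,Fri,Sat,Wed) (Sat,Fri,Sat,Thu) — 6.
Handover=Wed: (Sat,Fri,Sat,Thu) — 1.
Summing: 20 + 6 + 1 = 27.

27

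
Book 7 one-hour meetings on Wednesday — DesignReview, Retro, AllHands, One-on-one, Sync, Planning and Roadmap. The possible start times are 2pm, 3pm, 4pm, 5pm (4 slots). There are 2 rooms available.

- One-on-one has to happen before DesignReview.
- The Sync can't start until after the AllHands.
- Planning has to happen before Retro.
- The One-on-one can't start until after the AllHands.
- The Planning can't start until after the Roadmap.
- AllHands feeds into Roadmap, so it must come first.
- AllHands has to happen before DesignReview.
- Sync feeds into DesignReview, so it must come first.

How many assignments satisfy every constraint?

2

Enumerating: Planning -> 4pm, DesignReview -> 5pm, Roadmap -> 3pm, AllHands -> 2pm, Retro -> 5pm, Sync -> 4pm, One-on-one -> 3pm | AllHands in 2pm, Roadmap in 3pm, Planning in 4pm, One-on-one in 4pm, Sync in 3pm, DesignReview in 5pm, Retro in 5pm.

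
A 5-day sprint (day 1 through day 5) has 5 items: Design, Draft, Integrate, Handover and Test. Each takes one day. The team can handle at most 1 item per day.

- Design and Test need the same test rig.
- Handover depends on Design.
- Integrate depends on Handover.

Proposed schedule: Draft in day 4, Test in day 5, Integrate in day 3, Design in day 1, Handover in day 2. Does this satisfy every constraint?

Integrate depends on Handover — holds.
The team can handle at most 1 item per day — holds.
Handover depends on Design — holds.
Design and Test need the same test rig — holds.

Yes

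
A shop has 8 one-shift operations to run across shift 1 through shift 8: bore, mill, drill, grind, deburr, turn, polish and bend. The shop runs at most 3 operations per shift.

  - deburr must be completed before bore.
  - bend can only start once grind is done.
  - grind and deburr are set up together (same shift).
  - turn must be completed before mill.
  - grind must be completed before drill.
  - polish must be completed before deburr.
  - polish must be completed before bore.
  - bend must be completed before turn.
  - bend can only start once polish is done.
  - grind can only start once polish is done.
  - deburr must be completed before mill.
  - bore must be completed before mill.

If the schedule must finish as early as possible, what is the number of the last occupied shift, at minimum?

The precedence chain requires at least 5 distinct shifts.
With at most 3 per shift and 8 operations, at least 3 shifts are needed.
5 works (last occupied shift: shift 5): for example polish -> shift 1, mill -> shift 5, deburr -> shift 2, bore -> shift 3, turn -> shift 4, grind -> shift 2, bend -> shift 3, drill -> shift 3.

5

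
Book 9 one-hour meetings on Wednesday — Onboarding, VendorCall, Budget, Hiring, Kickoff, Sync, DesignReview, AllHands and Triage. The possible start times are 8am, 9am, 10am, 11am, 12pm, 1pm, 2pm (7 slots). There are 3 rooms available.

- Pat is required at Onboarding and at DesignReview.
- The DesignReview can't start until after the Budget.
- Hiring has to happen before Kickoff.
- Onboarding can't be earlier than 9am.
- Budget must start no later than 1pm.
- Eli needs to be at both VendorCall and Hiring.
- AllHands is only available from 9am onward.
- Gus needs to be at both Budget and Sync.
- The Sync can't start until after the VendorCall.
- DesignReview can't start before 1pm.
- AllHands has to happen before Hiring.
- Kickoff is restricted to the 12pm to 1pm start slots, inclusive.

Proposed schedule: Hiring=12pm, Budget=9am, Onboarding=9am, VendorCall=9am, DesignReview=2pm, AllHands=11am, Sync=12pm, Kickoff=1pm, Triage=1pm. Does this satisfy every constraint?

Yes, all constraints hold

Eli needs to be at both VendorCall and Hiring — holds.
AllHands is only available from 9am onward — holds.
Onboarding can't be earlier than 9am — holds.
AllHands has to happen before Hiring — holds.
Gus needs to be at both Budget and Sync — holds.
Pat is required at Onboarding and at DesignReview — holds.
The DesignReview can't start until after the Budget — holds.
There are 3 rooms available — holds.
DesignReview can't start before 1pm — holds.
Kickoff is restricted to the 12pm to 1pm start slots, inclusive — holds.
Hiring has to happen before Kickoff — holds.
The Sync can't start until after the VendorCall — holds.
Budget must start no later than 1pm — holds.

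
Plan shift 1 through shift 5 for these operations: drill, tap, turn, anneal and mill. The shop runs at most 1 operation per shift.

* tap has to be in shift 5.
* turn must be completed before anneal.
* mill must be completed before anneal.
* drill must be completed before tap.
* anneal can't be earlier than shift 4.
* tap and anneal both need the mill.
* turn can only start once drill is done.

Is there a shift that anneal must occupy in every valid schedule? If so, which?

shift 4

anneal's window is shift 4–shift 5.
tap is fixed at shift 5, and anneal can't share a shift with tap.
So anneal must be shift 4.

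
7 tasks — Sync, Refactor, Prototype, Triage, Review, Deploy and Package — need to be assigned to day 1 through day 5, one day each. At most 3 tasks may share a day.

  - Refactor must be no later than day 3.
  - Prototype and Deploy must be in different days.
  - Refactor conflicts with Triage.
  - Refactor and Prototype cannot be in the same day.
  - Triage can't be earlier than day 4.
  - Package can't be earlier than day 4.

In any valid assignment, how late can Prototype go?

day 5

Prototype at day 5 is achievable: Deploy in day 2; Package in day 4; Review in day 1; Prototype in day 5; Refactor in day 1; Triage in day 4; Sync in day 1.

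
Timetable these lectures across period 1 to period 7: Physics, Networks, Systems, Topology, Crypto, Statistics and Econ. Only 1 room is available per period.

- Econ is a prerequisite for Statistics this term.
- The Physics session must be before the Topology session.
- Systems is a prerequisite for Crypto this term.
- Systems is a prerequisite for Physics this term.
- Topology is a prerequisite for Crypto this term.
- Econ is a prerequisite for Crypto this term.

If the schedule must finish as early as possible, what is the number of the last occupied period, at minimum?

The precedence chain requires at least 4 distinct periods.
With at most 1 per period and 7 lectures, at least 7 periods are needed.
7 works (last occupied period: period 7): for example Econ -> period 4, Topology -> period 3, Networks -> period 7, Statistics -> period 6, Systems -> period 1, Crypto -> period 5, Physics -> period 2.

7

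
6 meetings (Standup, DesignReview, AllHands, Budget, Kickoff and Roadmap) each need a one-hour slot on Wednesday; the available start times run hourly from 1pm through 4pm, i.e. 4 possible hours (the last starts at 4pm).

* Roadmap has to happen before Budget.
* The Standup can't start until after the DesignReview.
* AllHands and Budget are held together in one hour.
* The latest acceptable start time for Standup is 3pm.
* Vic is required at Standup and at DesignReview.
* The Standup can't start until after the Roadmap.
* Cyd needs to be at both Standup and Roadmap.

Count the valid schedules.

52

Splitting on Standup: it can be 2pm (12), 3pm (40). Listing each branch's schedules as (DesignReview, AllHands, Budget, Kickoff, Roadmap):
Standup=2pm: (1pm,2pm,2pm,1pm,1pm) (1pm,2pm,2pm,2pm,1pm) (1pm,2pm,2pm,3pm,1pm) (1pm,2pm,2pm,4pm,1pm) (1pm,3pm,3pm,1pm,1pm) (1pm,3pm,3pm,2pm,1pm) (1pm,3pm,3pm,3pm,1pm) (1pm,3pm,3pm,4pm,1pm) (1pm,4pm,4pm,1pm,1pm) (1pm,4pm,4pm,2pm,1pm) (1pm,4pm,4pm,3pm,1pm) (1pm,4pm,4pm,4pm,1pm) — 12.
Standup=3pm: (1pm,2pm,2pm,1pm,1pm) (1pm,2pm,2pm,2pm,1pm) (1pm,2pm,2pm,3pm,1pm) (1pm,2pm,2pm,4pm,1pm) (1pm,3pm,3pm,1pm,1pm) (1pm,3pm,3pm,1pm,2pm) (1pm,3pm,3pm,2pm,1pm) (1pm,3pm,3pm,2pm,2pm) (1pm,3pm,3pm,3pm,1pm) (1pm,3pm,3pm,3pm,2pm) (1pm,3pm,3pm,4pm,1pm) (1pm,3pm,3pm,4pm,2pm) (1pm,4pm,4pm,1pm,1pm) (1pm,4pm,4pm,1pm,2pm) (1pm,4pm,4pm,2pm,1pm) (1pm,4pm,4pm,2pm,2pm) (1pm,4pm,4pm,3pm,1pm) (1pm,4pm,4pm,3pm,2pm) (1pm,4pm,4pm,4pm,1pm) (1pm,4pm,4pm,4pm,2pm) (2pm,2pm,2pm,1pm,1pm) (2pm,2pm,2pm,2pm,1pm) (2pm,2pm,2pm,3pm,1pm) (2pm,2pm,2pm,4pm,1pm) (2pm,3pm,3pm,1pm,1pm) (2pm,3pm,3pm,1pm,2pm) (2pm,3pm,3pm,2pm,1pm) (2pm,3pm,3pm,2pm,2pm) (2pm,3pm,3pm,3pm,1pm) (2pm,3pm,3pm,3pm,2pm) (2pm,3pm,3pm,4pm,1pm) (2pm,3pm,3pm,4pm,2pm) (2pm,4pm,4pm,1pm,1pm) (2pm,4pm,4pm,1pm,2pm) (2pm,4pm,4pm,2pm,1pm) (2pm,4pm,4pm,2pm,2pm) (2pm,4pm,4pm,3pm,1pm) (2pm,4pm,4pm,3pm,2pm) (2pm,4pm,4pm,4pm,1pm) (2pm,4pm,4pm,4pm,2pm) — 40.
Summing: 12 + 40 = 52.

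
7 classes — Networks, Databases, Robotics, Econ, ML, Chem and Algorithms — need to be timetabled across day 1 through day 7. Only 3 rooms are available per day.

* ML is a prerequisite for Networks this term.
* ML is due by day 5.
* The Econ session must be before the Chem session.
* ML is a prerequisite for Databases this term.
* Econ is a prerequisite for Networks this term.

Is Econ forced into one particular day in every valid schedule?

No

Econ can be day 1 (e.g. Econ in day 1, Algorithms in day 3, Networks in day 2, Databases in day 2, Robotics in day 1, Chem in day 2, ML in day 1) or day 2 (e.g. Algorithms=day 1; Databases=day 2; Networks=day 3; Econ=day 2; Robotics=day 1; Chem=day 3; ML=day 1).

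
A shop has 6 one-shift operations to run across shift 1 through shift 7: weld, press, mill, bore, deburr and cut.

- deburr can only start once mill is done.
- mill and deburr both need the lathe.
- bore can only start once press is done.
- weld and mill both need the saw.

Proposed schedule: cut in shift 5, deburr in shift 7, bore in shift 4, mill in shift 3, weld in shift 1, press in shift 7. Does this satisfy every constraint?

weld and mill both need the saw — holds.
mill and deburr both need the lathe — holds.
deburr can only start once mill is done — holds.
bore can only start once press is done — violated.

No. bore can only start once press is done is not satisfied.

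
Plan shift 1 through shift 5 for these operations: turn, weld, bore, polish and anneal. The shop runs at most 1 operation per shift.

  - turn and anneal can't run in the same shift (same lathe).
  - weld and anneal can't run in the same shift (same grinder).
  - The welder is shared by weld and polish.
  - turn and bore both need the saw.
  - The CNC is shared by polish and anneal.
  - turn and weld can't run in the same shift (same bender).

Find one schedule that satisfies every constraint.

bore in shift 3, turn in shift 1, polish in shift 4, weld in shift 2, anneal in shift 5

Checking: weld(shift 2) != anneal(shift 5); turn(shift 1) != weld(shift 2); turn(shift 1) != anneal(shift 5); weld(shift 2) != polish(shift 4); polish(shift 4) != anneal(shift 5); turn(shift 1) != bore(shift 3); max 1 per shift (cap 1).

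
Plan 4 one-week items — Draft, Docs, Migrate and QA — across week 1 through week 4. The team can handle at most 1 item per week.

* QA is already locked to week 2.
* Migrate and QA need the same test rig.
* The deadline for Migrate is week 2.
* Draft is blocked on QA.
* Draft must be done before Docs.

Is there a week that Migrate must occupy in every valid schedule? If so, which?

week 1

Migrate's window is week 1–week 2.
QA is fixed at week 2, and Migrate can't share a week with QA.
So Migrate must be week 1.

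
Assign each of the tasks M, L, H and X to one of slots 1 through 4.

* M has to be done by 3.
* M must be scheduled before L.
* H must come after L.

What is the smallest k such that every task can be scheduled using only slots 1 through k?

3

The precedence chain requires at least 3 distinct slots.
3 works (last occupied slot: 3): for example H in 3, M in 1, L in 2, X in 1.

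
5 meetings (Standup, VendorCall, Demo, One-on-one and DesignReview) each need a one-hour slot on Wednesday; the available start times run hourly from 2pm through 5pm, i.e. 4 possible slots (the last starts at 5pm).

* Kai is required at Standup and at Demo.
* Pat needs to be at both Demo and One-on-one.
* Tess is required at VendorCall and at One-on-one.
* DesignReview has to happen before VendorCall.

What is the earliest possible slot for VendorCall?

3pm

Precedence pushes VendorCall to at least 3pm.
VendorCall at 3pm is achievable: VendorCall in 3pm, Standup in 2pm, One-on-one in 2pm, DesignReview in 2pm, Demo in 3pm.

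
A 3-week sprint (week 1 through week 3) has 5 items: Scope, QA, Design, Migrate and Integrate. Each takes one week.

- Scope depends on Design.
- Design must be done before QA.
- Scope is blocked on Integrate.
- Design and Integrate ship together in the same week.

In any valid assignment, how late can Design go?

week 2

Downstream work caps Design at week 2.
Design at week 2 is achievable: QA in week 3, Design in week 2, Migrate in week 1, Integrate in week 2, Scope in week 3.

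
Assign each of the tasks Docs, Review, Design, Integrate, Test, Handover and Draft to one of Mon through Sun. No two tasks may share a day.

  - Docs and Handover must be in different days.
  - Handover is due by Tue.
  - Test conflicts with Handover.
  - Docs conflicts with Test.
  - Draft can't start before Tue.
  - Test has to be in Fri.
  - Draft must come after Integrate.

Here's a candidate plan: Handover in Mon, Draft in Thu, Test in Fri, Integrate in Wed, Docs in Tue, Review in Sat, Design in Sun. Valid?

Docs conflicts with Test — holds.
Draft must come after Integrate — holds.
Handover is due by Tue — holds.
Test conflicts with Handover — holds.
No two tasks may share a day — holds.
Draft can't start before Tue — holds.
Test has to be in Fri — holds.
Docs and Handover must be in different days — holds.

Yes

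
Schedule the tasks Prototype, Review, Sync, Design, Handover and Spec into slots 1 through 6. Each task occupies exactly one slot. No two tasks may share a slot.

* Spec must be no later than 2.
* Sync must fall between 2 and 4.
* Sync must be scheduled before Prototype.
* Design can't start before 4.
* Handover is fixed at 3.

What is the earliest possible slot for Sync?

Sync is available from 2; Sync's own window allows nothing later than 4.
Sync at 2 is achievable: Sync in 2; Design in 4; Prototype in 5; Handover in 3; Review in 6; Spec in 1.

2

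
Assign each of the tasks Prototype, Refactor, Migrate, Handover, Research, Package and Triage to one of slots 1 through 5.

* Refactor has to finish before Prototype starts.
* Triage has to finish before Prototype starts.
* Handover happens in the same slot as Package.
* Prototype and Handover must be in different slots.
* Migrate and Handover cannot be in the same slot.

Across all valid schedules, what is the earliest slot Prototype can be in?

Precedence pushes Prototype to at least 2.
Prototype at 2 is achievable: Research -> 1, Triage -> 1, Prototype -> 2, Migrate -> 1, Package -> 3, Handover -> 3, Refactor -> 1.

2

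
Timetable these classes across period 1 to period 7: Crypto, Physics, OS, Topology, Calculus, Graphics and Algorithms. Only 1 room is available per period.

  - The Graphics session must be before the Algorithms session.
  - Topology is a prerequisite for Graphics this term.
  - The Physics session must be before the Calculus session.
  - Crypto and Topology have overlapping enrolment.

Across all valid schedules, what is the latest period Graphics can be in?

period 6

Precedence pushes Graphics to at least period 2; downstream work caps Graphics at period 6.
Graphics at period 6 is achievable: Crypto in period 4; Physics in period 1; Topology in period 2; Calculus in period 3; Graphics in period 6; OS in period 5; Algorithms in period 7.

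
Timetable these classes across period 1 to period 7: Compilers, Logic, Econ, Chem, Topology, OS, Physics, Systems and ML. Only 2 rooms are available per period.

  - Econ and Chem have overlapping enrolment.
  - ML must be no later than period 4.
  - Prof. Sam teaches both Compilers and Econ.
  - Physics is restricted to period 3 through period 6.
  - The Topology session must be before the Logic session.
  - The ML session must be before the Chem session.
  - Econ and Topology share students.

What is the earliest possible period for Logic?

Precedence pushes Logic to at least period 2.
Logic at period 2 is achievable: ML in period 1; Logic in period 2; Chem in period 2; Compilers in period 3; OS in period 4; Systems in period 5; Econ in period 4; Physics in period 3; Topology in period 1.

period 2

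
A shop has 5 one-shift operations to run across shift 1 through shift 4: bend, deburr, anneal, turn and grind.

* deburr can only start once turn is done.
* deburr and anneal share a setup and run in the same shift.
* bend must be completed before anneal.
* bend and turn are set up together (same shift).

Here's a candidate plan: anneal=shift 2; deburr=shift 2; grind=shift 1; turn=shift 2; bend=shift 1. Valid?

Invalid. bend and turn are set up together (same shift).

deburr can only start once turn is done — violated.
deburr and anneal share a setup and run in the same shift — holds.
bend and turn are set up together (same shift) — violated.
bend must be completed before anneal — holds.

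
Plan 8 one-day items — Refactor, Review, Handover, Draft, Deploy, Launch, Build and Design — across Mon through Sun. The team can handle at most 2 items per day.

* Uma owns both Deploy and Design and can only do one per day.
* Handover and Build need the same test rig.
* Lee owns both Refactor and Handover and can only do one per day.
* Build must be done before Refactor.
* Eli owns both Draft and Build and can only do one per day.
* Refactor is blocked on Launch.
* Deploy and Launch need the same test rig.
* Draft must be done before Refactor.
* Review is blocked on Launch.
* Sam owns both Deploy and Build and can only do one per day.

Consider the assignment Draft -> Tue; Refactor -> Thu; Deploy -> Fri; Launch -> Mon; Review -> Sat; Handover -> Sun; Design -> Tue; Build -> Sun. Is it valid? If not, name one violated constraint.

No — it violates: Handover and Build need the same test rig

Eli owns both Draft and Build and can only do one per day — holds.
Build must be done before Refactor — violated.
Uma owns both Deploy and Design and can only do one per day — holds.
The team can handle at most 2 items per day — holds.
Refactor is blocked on Launch — holds.
Lee owns both Refactor and Handover and can only do one per day — holds.
Handover and Build need the same test rig — violated.
Sam owns both Deploy and Build and can only do one per day — holds.
Review is blocked on Launch — holds.
Deploy and Launch need the same test rig — holds.
Draft must be done before Refactor — holds.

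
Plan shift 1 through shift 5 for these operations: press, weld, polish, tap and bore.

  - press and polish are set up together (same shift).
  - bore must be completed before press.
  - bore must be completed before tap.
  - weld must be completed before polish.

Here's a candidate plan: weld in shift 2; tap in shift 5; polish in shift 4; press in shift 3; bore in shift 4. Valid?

bore must be completed before tap — holds.
press and polish are set up together (same shift) — violated.
weld must be completed before polish — holds.
bore must be completed before press — violated.

No. bore must be completed before press is not satisfied.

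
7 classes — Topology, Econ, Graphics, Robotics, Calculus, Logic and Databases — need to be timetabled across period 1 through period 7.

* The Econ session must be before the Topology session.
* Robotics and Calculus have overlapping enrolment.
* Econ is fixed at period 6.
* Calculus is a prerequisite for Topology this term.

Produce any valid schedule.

Graphics -> period 1; Databases -> period 1; Calculus -> period 1; Robotics -> period 2; Topology -> period 7; Logic -> period 1; Econ -> period 6

Checking: Calculus(period 1) before Topology(period 7); Econ(period 6) before Topology(period 7); Robotics(period 2) != Calculus(period 1); Econ=period 6 in [period 6,period 6].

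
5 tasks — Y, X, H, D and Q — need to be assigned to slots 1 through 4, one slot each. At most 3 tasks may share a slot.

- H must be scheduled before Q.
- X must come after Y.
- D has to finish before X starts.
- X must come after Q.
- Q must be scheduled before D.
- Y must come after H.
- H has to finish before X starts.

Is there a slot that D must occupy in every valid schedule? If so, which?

3

Precedence pushes D to at least 3; downstream work caps D at 3.
So D is pinned to 3.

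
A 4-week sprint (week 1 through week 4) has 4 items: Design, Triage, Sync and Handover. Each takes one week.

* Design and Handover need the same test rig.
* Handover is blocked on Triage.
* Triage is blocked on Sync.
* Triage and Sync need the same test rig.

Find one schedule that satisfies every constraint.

Triage -> week 2, Handover -> week 3, Design -> week 1, Sync -> week 1

Checking: Triage(week 2) before Handover(week 3); Sync(week 1) before Triage(week 2); Design(week 1) != Handover(week 3); Triage(week 2) != Sync(week 1).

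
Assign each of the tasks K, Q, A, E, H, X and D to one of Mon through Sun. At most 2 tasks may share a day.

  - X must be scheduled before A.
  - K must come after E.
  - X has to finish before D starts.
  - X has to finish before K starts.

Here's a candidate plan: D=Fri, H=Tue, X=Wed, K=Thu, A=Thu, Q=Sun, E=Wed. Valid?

X must be scheduled before A — holds.
At most 2 tasks may share a day — holds.
K must come after E — holds.
X has to finish before D starts — holds.
X has to finish before K starts — holds.

Yes, all constraints hold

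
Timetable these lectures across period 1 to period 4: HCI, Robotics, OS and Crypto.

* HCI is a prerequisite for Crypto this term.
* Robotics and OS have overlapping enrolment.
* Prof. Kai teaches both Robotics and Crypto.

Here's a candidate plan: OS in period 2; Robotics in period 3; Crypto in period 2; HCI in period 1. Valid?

HCI is a prerequisite for Crypto this term — holds.
Prof. Kai teaches both Robotics and Crypto — holds.
Robotics and OS have overlapping enrolment — holds.

Yes, all constraints hold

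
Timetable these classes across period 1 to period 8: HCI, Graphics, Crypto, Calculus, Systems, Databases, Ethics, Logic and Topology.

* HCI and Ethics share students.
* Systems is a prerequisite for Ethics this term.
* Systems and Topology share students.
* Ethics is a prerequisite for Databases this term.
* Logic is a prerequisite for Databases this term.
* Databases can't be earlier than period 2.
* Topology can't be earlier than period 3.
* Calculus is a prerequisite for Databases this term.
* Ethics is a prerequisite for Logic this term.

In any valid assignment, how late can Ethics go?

period 6

Precedence pushes Ethics to at least period 2; downstream work caps Ethics at period 6.
Ethics at period 6 is achievable: Calculus -> period 1; Ethics -> period 6; HCI -> period 1; Crypto -> period 1; Graphics -> period 1; Systems -> period 1; Databases -> period 8; Topology -> period 3; Logic -> period 7.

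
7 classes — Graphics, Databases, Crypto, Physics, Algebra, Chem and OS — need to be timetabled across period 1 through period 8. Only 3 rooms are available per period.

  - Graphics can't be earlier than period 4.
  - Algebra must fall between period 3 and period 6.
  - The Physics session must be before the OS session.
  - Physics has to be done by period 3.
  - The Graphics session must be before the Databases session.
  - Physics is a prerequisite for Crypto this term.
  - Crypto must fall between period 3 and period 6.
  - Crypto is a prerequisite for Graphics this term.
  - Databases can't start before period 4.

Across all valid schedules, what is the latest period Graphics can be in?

Graphics is available from period 4; downstream work caps Graphics at period 7.
Graphics at period 7 is achievable: Chem=period 1; Physics=period 1; Crypto=period 3; Databases=period 8; Algebra=period 3; OS=period 2; Graphics=period 7.

period 7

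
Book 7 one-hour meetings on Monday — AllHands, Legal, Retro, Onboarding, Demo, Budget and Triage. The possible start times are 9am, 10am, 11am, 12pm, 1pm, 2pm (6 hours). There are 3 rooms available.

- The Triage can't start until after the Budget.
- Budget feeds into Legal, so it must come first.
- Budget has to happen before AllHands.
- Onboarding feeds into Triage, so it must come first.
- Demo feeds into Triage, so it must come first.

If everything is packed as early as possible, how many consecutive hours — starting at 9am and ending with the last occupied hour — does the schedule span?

3 hours

The precedence chain requires at least 2 distinct hours.
With at most 3 per hour and 7 meetings, at least 3 hours are needed.
3 works (last occupied hour: 11am): for example Budget -> 9am, Retro -> 11am, Triage -> 10am, AllHands -> 10am, Onboarding -> 9am, Legal -> 10am, Demo -> 9am.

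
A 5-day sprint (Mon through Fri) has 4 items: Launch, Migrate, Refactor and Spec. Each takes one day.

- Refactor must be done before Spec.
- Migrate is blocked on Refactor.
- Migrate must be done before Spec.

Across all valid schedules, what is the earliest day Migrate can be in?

Tue

Precedence pushes Migrate to at least Tue; downstream work caps Migrate at Thu.
Migrate at Tue is achievable: Launch -> Mon; Migrate -> Tue; Spec -> Wed; Refactor -> Mon.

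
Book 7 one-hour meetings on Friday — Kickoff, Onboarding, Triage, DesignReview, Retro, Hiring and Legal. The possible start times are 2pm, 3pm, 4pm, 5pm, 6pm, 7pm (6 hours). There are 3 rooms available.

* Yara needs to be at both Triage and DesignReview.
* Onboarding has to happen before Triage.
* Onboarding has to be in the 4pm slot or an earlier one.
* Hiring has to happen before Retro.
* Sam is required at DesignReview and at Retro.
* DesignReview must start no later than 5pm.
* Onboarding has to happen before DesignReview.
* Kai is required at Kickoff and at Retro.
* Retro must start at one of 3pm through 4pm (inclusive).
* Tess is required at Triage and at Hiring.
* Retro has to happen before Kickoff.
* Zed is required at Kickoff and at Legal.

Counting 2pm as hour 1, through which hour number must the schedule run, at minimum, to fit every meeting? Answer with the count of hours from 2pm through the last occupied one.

3

The precedence chain requires at least 3 distinct hours.
With at most 3 per hour and 7 meetings, at least 3 hours are needed.
3 works (last occupied hour: 4pm): for example DesignReview=4pm; Hiring=2pm; Legal=2pm; Retro=3pm; Onboarding=2pm; Triage=3pm; Kickoff=4pm.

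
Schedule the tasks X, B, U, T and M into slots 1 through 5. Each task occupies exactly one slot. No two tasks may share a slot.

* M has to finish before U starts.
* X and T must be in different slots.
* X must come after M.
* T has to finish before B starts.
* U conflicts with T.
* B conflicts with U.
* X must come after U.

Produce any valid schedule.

M=1; T=4; B=5; U=2; X=3

Checking: M(1) before U(2); M(1) before X(3); T(4) before B(5); U(2) before X(3); B(5) != U(2); X(3) != T(4); U(2) != T(4); max 1 per slot (cap 1).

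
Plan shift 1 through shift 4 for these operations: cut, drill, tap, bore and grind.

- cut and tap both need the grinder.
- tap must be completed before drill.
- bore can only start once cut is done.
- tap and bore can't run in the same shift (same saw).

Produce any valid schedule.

bore=shift 3; tap=shift 2; cut=shift 1; grind=shift 1; drill=shift 3

Checking: tap(shift 2) before drill(shift 3); cut(shift 1) before bore(shift 3); cut(shift 1) != tap(shift 2); tap(shift 2) != bore(shift 3).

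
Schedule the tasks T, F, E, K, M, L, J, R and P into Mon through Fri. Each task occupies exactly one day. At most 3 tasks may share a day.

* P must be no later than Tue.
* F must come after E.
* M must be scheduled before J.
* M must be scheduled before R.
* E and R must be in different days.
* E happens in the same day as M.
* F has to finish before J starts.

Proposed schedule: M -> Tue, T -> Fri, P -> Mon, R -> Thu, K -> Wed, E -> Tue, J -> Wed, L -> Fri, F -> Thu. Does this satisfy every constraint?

At most 3 tasks may share a day — holds.
F must come after E — holds.
E happens in the same day as M — holds.
E and R must be in different days — holds.
P must be no later than Tue — holds.
F has to finish before J starts — violated.
M must be scheduled before R — holds.
M must be scheduled before J — holds.

No. F has to finish before J starts is not satisfied.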